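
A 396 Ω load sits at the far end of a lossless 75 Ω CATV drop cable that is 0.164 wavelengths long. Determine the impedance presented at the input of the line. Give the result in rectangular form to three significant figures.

βl = 2π × 0.164 = 59°
tan(βl) = tan(59°) = 1.67
Z_in = Z_0·(Z_L + jZ_0·tanβl)/(Z_0 + jZ_L·tanβl)
     = 75·(396 + j125)/(75 + j660)

Z_in ≈ 19.1 − j42.8 Ω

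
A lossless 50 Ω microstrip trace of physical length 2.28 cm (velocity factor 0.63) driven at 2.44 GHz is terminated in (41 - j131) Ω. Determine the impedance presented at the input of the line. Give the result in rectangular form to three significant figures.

Z_in ≈ 7.25 + j34.9 Ω

λ = v/f = 0.63·c / 2.44 GHz = 0.0775 m
βl = 2π·l/λ = 2π × 0.294 = 106°
tan(βl) = tan(106°) = -3.5
Z_in = Z_0·(Z_L + jZ_0·tanβl)/(Z_0 + jZ_L·tanβl)
     = 50·(41 − j306)/(-408 − j143)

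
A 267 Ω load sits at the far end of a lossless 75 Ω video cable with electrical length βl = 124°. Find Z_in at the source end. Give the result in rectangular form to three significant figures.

tan(βl) = tan(124°) = -1.48
Z_in = Z_0·(Z_L + jZ_0·tanβl)/(Z_0 + jZ_L·tanβl)
     = 75·(267 − j111)/(75 − j396)

Z_in ≈ 29.6 + j45 Ω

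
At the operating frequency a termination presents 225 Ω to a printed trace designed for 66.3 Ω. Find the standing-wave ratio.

VSWR ≈ 3.39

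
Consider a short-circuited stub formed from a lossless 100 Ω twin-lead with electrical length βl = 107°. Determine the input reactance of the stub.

X_in ≈ -327 Ω (capacitive)

tan(βl) = -3.27
For a short-circuited stub, Z_in = jZ_0·tan(βl)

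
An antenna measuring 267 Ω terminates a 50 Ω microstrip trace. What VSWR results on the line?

Γ = (267 − 50)/(267 + 50) = 0.685
VSWR = (1 + 0.685)/(1 − 0.685)

VSWR ≈ 5.34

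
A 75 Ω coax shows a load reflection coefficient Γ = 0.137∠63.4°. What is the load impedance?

Z_L = Z_0·(1 + Γ)/(1 − Γ) = 75·(1.06 + j0.122)/(0.939 − j0.122)

Z_L ≈ 82.1 + j20.5 Ω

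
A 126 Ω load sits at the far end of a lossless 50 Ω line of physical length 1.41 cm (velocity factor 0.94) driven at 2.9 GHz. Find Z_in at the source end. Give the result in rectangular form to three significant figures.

λ = v/f = 0.94·c / 2.9 GHz = 0.0972 m
βl = 2π·l/λ = 2π × 0.145 = 52.2°
tan(βl) = tan(52.2°) = 1.29
Z_in = Z_0·(Z_L + jZ_0·tanβl)/(Z_0 + jZ_L·tanβl)
     = 50·(126 + j64.5)/(50 + j162)

Z_in ≈ 29 − j29.8 Ω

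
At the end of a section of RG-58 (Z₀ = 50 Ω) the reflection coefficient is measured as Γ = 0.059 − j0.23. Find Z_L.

Z_L ≈ 50.3 − j24.5 Ω

Z_L = Z_0·(1 + Γ)/(1 − Γ) = 50·(1.06 − j0.23)/(0.941 + j0.23)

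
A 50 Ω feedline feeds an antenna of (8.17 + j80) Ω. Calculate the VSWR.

Γ = (Z_L − Z_0)/(Z_L + Z_0) = (-41.83 + j80)/(58.17 + j80)
|Γ| = 90.3/98.9 = 0.913
VSWR = (1 + |Γ|)/(1 − |Γ|) = 1.91/0.0873

VSWR ≈ 21.9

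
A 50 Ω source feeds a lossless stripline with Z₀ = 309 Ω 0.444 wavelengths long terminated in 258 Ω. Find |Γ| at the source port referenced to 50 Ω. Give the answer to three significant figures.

|Γ| ≈ 0.689

βl = 2π × 0.444 = 160°
tan(βl) = -0.367
Z_in = Z_0·(Z_L + jZ_0·tanβl)/(Z_0 + jZ_L·tanβl) = 268 − j31.4 Ω
Γ_s = (Z_in − Z_s)/(Z_in + Z_s) = (218 − j31.4)/(318 − j31.4), |Γ_s| = 0.689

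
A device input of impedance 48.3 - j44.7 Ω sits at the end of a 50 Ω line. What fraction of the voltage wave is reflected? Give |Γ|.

Γ = (Z_L − Z_0)/(Z_L + Z_0) = (-1.7 − j44.7)/(98.3 − j44.7)
|Γ| = 44.7/108

|Γ| ≈ 0.414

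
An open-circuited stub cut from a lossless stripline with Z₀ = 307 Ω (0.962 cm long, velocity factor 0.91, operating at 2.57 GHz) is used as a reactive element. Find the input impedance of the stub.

Z_in ≈ −j480 Ω

λ = v/f = 0.91·c / 2.57 GHz = 0.106 m
βl = 2π·l/λ = 2π × 0.0906 = 32.6°
tan(βl) = 0.64
For an open-circuited stub, Z_in = −jZ_0·cot(βl) = −jZ_0/tan(βl)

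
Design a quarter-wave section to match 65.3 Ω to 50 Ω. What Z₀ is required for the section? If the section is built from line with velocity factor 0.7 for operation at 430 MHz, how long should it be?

Z_qwt = √(Z_0·R_L) = √(50 × 65.3) = √3265
λ = 0.7·c/f = 0.488 m, so l = λ/4 = 0.122 m

Z_qwt ≈ 57.1 Ω; length ≈ 12.2 cm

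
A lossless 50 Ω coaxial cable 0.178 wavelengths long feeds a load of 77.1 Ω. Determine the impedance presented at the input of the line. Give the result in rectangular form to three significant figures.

βl = 2π × 0.178 = 64.1°
tan(βl) = tan(64.1°) = 2.06
Z_in = Z_0·(Z_L + jZ_0·tanβl)/(Z_0 + jZ_L·tanβl)
     = 50·(77.1 + j103)/(50 + j159)

Z_in ≈ 36.5 − j12.8 Ω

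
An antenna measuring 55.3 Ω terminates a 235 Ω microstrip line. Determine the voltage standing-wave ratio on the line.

VSWR ≈ 4.25

Γ = (55.3 − 235)/(55.3 + 235) = -0.619
VSWR = (1 + 0.619)/(1 − 0.619)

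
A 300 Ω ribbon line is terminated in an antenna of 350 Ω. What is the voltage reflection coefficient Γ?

Γ = 0.0769

Γ = (Z_L − Z_0)/(Z_L + Z_0) = (350 − 300)/(350 + 300) = 50/650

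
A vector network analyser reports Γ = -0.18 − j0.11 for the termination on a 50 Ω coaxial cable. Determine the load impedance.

Z_L = Z_0·(1 + Γ)/(1 − Γ) = 50·(0.82 − j0.11)/(1.18 + j0.11)

Z_L ≈ 34 − j7.83 Ω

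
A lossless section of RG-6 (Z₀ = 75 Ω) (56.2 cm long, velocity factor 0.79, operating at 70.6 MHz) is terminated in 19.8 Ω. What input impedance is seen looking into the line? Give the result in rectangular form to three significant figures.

λ = v/f = 0.79·c / 70.6 MHz = 3.36 m
βl = 2π·l/λ = 2π × 0.167 = 60.3°
tan(βl) = tan(60.3°) = 1.75
Z_in = Z_0·(Z_L + jZ_0·tanβl)/(Z_0 + jZ_L·tanβl)
     = 75·(19.8 + j131)/(75 + j34.7)

Z_in ≈ 66.3 + j101 Ω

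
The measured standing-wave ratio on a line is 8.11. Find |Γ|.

|Γ| ≈ 0.78

|Γ| = (S − 1)/(S + 1) = (8.11 − 1)/(8.11 + 1) = 7.11/9.11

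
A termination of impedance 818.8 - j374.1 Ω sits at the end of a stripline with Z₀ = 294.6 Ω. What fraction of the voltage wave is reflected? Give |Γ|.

|Γ| ≈ 0.548

Γ = (Z_L − Z_0)/(Z_L + Z_0) = (524.2 − j374.1)/(1113 − j374.1)
|Γ| = 644/1170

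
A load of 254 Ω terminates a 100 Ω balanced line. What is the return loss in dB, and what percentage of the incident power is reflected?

Γ = (254 − 100)/(254 + 100) = 0.435
RL = −20·log₁₀(0.435) = 7.23 dB
P_refl/P_inc = |Γ|² = 0.189

RL ≈ 7.23 dB; 18.9% of incident power reflected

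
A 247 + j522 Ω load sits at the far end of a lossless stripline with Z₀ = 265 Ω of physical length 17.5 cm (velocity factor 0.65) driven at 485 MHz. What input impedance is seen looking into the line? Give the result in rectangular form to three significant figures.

Z_in ≈ 81.8 + j238 Ω

λ = v/f = 0.65·c / 485 MHz = 0.402 m
βl = 2π·l/λ = 2π × 0.435 = 157°
tan(βl) = tan(157°) = -0.431
Z_in = Z_0·(Z_L + jZ_0·tanβl)/(Z_0 + jZ_L·tanβl)
     = 265·(247 + j408)/(490 − j106)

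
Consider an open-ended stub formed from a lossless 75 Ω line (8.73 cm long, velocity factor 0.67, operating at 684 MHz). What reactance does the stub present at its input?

X_in ≈ 22.9 Ω (inductive)

λ = v/f = 0.67·c / 684 MHz = 0.294 m
βl = 2π·l/λ = 2π × 0.297 = 107°
tan(βl) = -3.28
For an open-ended stub, Z_in = −jZ_0·cot(βl) = −jZ_0/tan(βl)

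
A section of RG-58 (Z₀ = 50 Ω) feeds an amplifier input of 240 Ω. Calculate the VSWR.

For a purely resistive load, VSWR = R_L/Z_0 or Z_0/R_L (whichever > 1) = 240/50

VSWR ≈ 4.8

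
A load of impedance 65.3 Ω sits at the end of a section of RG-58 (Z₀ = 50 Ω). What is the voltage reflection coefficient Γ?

Γ = 0.133

Γ = (Z_L − Z_0)/(Z_L + Z_0) = (65.3 − 50)/(65.3 + 50) = 15.3/115.3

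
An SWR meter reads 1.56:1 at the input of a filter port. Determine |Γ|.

|Γ| ≈ 0.219

|Γ| = (S − 1)/(S + 1) = (1.56 − 1)/(1.56 + 1) = 0.56/2.56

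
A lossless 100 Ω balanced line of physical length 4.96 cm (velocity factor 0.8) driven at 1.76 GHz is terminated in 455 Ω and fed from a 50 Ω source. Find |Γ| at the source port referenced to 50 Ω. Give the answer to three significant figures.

|Γ| ≈ 0.683

λ = v/f = 0.8·c / 1.76 GHz = 0.136 m
βl = 2π·l/λ = 2π × 0.364 = 131°
tan(βl) = -1.15
Z_in = Z_0·(Z_L + jZ_0·tanβl)/(Z_0 + jZ_L·tanβl) = 37.2 + j79.7 Ω
Γ_s = (Z_in − Z_s)/(Z_in + Z_s) = (-12.8 + j79.7)/(87.2 + j79.7), |Γ_s| = 0.683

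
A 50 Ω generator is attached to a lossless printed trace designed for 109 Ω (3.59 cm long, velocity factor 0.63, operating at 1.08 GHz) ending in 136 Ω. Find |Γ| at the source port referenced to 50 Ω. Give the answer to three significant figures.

|Γ| ≈ 0.294

λ = v/f = 0.63·c / 1.08 GHz = 0.175 m
βl = 2π·l/λ = 2π × 0.205 = 73.9°
tan(βl) = 3.45
Z_in = Z_0·(Z_L + jZ_0·tanβl)/(Z_0 + jZ_L·tanβl) = 89.8 − j10.7 Ω
Γ_s = (Z_in − Z_s)/(Z_in + Z_s) = (39.8 − j10.7)/(140 − j10.7), |Γ_s| = 0.294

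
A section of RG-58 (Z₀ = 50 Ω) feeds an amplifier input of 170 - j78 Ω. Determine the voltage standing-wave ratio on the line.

VSWR ≈ 4.17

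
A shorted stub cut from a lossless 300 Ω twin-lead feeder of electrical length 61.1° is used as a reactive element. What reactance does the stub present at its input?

X_in ≈ 543 Ω (inductive)

tan(βl) = 1.81
For a shorted stub, Z_in = jZ_0·tan(βl)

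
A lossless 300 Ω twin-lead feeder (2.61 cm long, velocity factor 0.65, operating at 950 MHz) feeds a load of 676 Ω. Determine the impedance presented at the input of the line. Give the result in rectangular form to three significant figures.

Z_in ≈ 218 − j198 Ω

λ = v/f = 0.65·c / 950 MHz = 0.205 m
βl = 2π·l/λ = 2π × 0.127 = 45.8°
tan(βl) = tan(45.8°) = 1.03
Z_in = Z_0·(Z_L + jZ_0·tanβl)/(Z_0 + jZ_L·tanβl)
     = 300·(676 + j308)/(300 + j695)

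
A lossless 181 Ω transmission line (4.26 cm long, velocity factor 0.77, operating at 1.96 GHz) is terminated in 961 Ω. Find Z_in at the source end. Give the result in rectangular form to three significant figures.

λ = v/f = 0.77·c / 1.96 GHz = 0.118 m
βl = 2π·l/λ = 2π × 0.361 = 130°
tan(βl) = tan(130°) = -1.19
Z_in = Z_0·(Z_L + jZ_0·tanβl)/(Z_0 + jZ_L·tanβl)
     = 181·(961 − j215)/(181 − j1140)

Z_in ≈ 56.9 + j144 Ω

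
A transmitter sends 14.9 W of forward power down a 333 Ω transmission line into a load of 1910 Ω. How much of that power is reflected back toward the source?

Γ = (1910 − 333)/(1910 + 333) = 0.703
|Γ|² = 0.494
P_refl = |Γ|²·P_inc = 7.37 W, P_del = (1 − |Γ|²)·P_inc = 7.53 W

P_reflected ≈ 7.37 W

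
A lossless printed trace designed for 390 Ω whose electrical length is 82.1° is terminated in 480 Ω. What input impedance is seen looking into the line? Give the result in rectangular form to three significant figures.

Z_in ≈ 319 − j18.2 Ω

tan(βl) = tan(82.1°) = 7.21
Z_in = Z_0·(Z_L + jZ_0·tanβl)/(Z_0 + jZ_L·tanβl)
     = 390·(480 + j2810)/(390 + j3460)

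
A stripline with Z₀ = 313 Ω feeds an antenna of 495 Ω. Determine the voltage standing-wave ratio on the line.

VSWR ≈ 1.58

For a purely resistive load, VSWR = R_L/Z_0 or Z_0/R_L (whichever > 1) = 495/313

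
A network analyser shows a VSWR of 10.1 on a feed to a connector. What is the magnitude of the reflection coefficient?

|Γ| = (S − 1)/(S + 1) = (10.1 − 1)/(10.1 + 1) = 9.1/11.1

|Γ| ≈ 0.82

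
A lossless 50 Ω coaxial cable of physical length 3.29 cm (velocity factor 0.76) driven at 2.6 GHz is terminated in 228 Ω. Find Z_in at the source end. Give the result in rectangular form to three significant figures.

Z_in ≈ 21 + j45.5 Ω

λ = v/f = 0.76·c / 2.6 GHz = 0.0877 m
βl = 2π·l/λ = 2π × 0.375 = 135°
tan(βl) = tan(135°) = -0.998
Z_in = Z_0·(Z_L + jZ_0·tanβl)/(Z_0 + jZ_L·tanβl)
     = 50·(228 − j49.9)/(50 − j227)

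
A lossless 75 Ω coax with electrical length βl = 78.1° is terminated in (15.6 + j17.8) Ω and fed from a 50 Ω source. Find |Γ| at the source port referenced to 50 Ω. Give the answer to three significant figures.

tan(βl) = 4.75
Z_in = Z_0·(Z_L + jZ_0·tanβl)/(Z_0 + jZ_L·tanβl) = 371 − j63.2 Ω
Γ_s = (Z_in − Z_s)/(Z_in + Z_s) = (321 − j63.2)/(421 − j63.2), |Γ_s| = 0.768

|Γ| ≈ 0.768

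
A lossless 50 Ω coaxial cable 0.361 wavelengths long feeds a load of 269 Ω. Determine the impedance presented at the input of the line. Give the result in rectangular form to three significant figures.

βl = 2π × 0.361 = 130°
tan(βl) = tan(130°) = -1.19
Z_in = Z_0·(Z_L + jZ_0·tanβl)/(Z_0 + jZ_L·tanβl)
     = 50·(269 − j59.7)/(50 − j321)

Z_in ≈ 15.4 + j39.5 Ω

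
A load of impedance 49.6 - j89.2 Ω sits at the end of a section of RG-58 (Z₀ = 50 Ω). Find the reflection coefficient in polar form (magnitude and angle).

Γ ≈ 0.667 ∠ -48.4°

Γ = (Z_L − Z_0)/(Z_L + Z_0) = (-0.4 − j89.2)/(99.6 − j89.2)
|Γ| = 89.2/134 = 0.667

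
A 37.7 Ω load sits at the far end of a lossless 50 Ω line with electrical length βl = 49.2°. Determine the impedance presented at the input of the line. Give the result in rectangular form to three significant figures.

tan(βl) = tan(49.2°) = 1.16
Z_in = Z_0·(Z_L + jZ_0·tanβl)/(Z_0 + jZ_L·tanβl)
     = 50·(37.7 + j57.9)/(50 + j43.7)

Z_in ≈ 50.1 + j14.2 Ω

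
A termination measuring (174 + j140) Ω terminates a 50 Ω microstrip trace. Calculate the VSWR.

Γ = (Z_L − Z_0)/(Z_L + Z_0) = (124 + j140)/(224 + j140)
|Γ| = 187/264 = 0.708
VSWR = (1 + |Γ|)/(1 − |Γ|) = 1.71/0.292

VSWR ≈ 5.85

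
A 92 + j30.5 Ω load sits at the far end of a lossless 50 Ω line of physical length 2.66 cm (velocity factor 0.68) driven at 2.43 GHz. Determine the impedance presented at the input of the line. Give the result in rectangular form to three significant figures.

Z_in ≈ 24.5 + j8.26 Ω

λ = v/f = 0.68·c / 2.43 GHz = 0.084 m
βl = 2π·l/λ = 2π × 0.317 = 114°
tan(βl) = tan(114°) = -2.24
Z_in = Z_0·(Z_L + jZ_0·tanβl)/(Z_0 + jZ_L·tanβl)
     = 50·(92 − j81.4)/(118 − j206)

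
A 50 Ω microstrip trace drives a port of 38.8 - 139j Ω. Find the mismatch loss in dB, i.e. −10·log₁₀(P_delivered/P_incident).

Γ = (-11.2 − j139)/(88.8 − j139), |Γ| = 0.845
|Γ|² = 0.715, so P_del/P_inc = 1 − |Γ|² = 0.285
ML = −10·log₁₀(1 − |Γ|²)

mismatch loss ≈ 5.45 dB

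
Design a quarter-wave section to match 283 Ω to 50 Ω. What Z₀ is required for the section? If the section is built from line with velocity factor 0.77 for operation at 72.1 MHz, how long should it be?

Z_qwt ≈ 119 Ω; length ≈ 80.1 cm

Z_qwt = √(Z_0·R_L) = √(50 × 283) = √14150
λ = 0.77·c/f = 3.2 m, so l = λ/4 = 0.801 m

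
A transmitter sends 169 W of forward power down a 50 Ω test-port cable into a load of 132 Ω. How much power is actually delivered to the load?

Γ = (132 − 50)/(132 + 50) = 0.451
|Γ|² = 0.203
P_refl = |Γ|²·P_inc = 34.3 W, P_del = (1 − |Γ|²)·P_inc = 135 W

P_delivered ≈ 135 W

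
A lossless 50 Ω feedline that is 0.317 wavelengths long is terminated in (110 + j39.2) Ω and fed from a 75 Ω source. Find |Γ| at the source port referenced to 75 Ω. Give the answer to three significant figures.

|Γ| ≈ 0.574

βl = 2π × 0.317 = 114°
tan(βl) = -2.23
Z_in = Z_0·(Z_L + jZ_0·tanβl)/(Z_0 + jZ_L·tanβl) = 20.8 + j10.8 Ω
Γ_s = (Z_in − Z_s)/(Z_in + Z_s) = (-54.2 + j10.8)/(95.8 + j10.8), |Γ_s| = 0.574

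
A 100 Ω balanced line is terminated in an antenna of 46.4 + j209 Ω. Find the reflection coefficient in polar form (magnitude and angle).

Γ ≈ 0.846 ∠ 49.4°

Γ = (Z_L − Z_0)/(Z_L + Z_0) = (-53.6 + j209)/(146.4 + j209)
|Γ| = 216/255 = 0.846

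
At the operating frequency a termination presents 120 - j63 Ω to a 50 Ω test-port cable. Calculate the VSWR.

Γ = (Z_L − Z_0)/(Z_L + Z_0) = (70 − j63)/(170 − j63)
|Γ| = 94.2/181 = 0.519
VSWR = (1 + |Γ|)/(1 − |Γ|) = 1.52/0.481

VSWR ≈ 3.16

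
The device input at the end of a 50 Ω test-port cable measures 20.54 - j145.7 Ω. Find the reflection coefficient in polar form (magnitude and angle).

Γ ≈ 0.918 ∠ -37.3°

Γ = (Z_L − Z_0)/(Z_L + Z_0) = (-29.46 − j145.7)/(70.54 − j145.7)
|Γ| = 149/162 = 0.918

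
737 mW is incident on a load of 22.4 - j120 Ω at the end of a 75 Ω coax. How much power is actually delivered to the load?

P_delivered ≈ 207 mW

|Γ| = |(-52.6 − j120)/(97.4 − j120)| = 0.848
|Γ|² = 0.719
P_refl = |Γ|²·P_inc = 530 mW, P_del = (1 − |Γ|²)·P_inc = 207 mW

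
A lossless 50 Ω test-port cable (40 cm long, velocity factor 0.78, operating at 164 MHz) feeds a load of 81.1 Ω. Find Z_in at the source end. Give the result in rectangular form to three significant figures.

Z_in ≈ 31.5 + j5.9 Ω

λ = v/f = 0.78·c / 164 MHz = 1.43 m
βl = 2π·l/λ = 2π × 0.28 = 101°
tan(βl) = tan(101°) = -5.18
Z_in = Z_0·(Z_L + jZ_0·tanβl)/(Z_0 + jZ_L·tanβl)
     = 50·(81.1 − j259)/(50 − j420)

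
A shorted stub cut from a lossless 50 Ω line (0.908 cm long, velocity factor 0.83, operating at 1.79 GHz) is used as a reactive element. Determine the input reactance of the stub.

X_in ≈ 21.7 Ω (inductive)

λ = v/f = 0.83·c / 1.79 GHz = 0.139 m
βl = 2π·l/λ = 2π × 0.0653 = 23.5°
tan(βl) = 0.435
For a shorted stub, Z_in = jZ_0·tan(βl)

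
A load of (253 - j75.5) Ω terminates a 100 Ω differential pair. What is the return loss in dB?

Γ = (153 − j75.5)/(353 − j75.5), |Γ| = 0.473
RL = −20·log₁₀|Γ| = −20·log₁₀(0.473)

RL ≈ 6.51 dB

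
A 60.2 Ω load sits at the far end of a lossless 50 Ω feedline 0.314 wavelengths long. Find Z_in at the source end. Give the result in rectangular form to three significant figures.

Z_in ≈ 43.6 + j5.86 Ω

βl = 2π × 0.314 = 113°
tan(βl) = tan(113°) = -2.35
Z_in = Z_0·(Z_L + jZ_0·tanβl)/(Z_0 + jZ_L·tanβl)
     = 50·(60.2 − j118)/(50 − j142)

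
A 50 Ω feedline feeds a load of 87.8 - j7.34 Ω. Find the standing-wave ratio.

Γ = (Z_L − Z_0)/(Z_L + Z_0) = (37.8 − j7.34)/(137.8 − j7.34)
|Γ| = 38.5/138 = 0.279
VSWR = (1 + |Γ|)/(1 − |Γ|) = 1.28/0.721

VSWR ≈ 1.77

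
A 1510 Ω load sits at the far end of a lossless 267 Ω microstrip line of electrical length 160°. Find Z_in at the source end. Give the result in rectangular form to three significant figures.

Z_in ≈ 327 + j575 Ω

tan(βl) = tan(160°) = -0.364
Z_in = Z_0·(Z_L + jZ_0·tanβl)/(Z_0 + jZ_L·tanβl)
     = 267·(1510 − j97.2)/(267 − j550)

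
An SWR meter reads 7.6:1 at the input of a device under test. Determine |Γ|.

|Γ| ≈ 0.767

|Γ| = (S − 1)/(S + 1) = (7.6 − 1)/(7.6 + 1) = 6.6/8.6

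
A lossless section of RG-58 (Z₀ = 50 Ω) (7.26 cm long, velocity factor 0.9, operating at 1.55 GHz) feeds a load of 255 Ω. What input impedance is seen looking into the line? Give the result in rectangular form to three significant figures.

Z_in ≈ 35.2 + j74.8 Ω

λ = v/f = 0.9·c / 1.55 GHz = 0.174 m
βl = 2π·l/λ = 2π × 0.417 = 150°
tan(βl) = tan(150°) = -0.576
Z_in = Z_0·(Z_L + jZ_0·tanβl)/(Z_0 + jZ_L·tanβl)
     = 50·(255 − j28.8)/(50 − j147)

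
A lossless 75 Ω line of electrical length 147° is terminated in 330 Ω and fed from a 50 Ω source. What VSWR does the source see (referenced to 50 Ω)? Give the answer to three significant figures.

tan(βl) = -0.649
Z_in = Z_0·(Z_L + jZ_0·tanβl)/(Z_0 + jZ_L·tanβl) = 51.2 + j97.6 Ω
Γ_s = (Z_in − Z_s)/(Z_in + Z_s) = (1.19 + j97.6)/(101 + j97.6), |Γ_s| = 0.694
VSWR = (1 + |Γ_s|)/(1 − |Γ_s|)

VSWR ≈ 5.54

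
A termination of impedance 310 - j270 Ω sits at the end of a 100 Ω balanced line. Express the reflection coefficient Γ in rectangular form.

Γ ≈ 0.66 − j0.224

Γ = (Z_L − Z_0)/(Z_L + Z_0) = (210 − j270)/(410 − j270)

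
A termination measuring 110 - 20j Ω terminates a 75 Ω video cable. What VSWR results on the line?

Γ = (Z_L − Z_0)/(Z_L + Z_0) = (35 − j20)/(185 − j20)
|Γ| = 40.3/186 = 0.217
VSWR = (1 + |Γ|)/(1 − |Γ|) = 1.22/0.783

VSWR ≈ 1.55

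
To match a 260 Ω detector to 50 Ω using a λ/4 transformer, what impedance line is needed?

Z_qwt ≈ 114 Ω

Z_qwt = √(Z_0·R_L) = √(50 × 260) = √13000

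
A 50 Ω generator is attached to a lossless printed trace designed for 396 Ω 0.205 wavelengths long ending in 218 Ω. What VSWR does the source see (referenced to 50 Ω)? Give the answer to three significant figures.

βl = 2π × 0.205 = 73.8°
tan(βl) = 3.44
Z_in = Z_0·(Z_L + jZ_0·tanβl)/(Z_0 + jZ_L·tanβl) = 610 + j207 Ω
Γ_s = (Z_in − Z_s)/(Z_in + Z_s) = (560 + j207)/(660 + j207), |Γ_s| = 0.863
VSWR = (1 + |Γ_s|)/(1 − |Γ_s|)

VSWR ≈ 13.6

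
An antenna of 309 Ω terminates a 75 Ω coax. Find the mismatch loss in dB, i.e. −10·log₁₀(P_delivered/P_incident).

mismatch loss ≈ 2.02 dB

Γ = (309 − 75)/(309 + 75) = 0.609
|Γ|² = 0.371, so P_del/P_inc = 1 − |Γ|² = 0.629
ML = −10·log₁₀(1 − |Γ|²)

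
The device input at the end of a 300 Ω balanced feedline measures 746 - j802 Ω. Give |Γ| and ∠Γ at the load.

Γ = (Z_L − Z_0)/(Z_L + Z_0) = (446 − j802)/(1046 − j802)
|Γ| = 918/1320 = 0.696

Γ ≈ 0.696 ∠ -23.4°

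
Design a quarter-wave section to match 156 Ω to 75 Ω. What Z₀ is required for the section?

Z_qwt ≈ 108 Ω

Z_qwt = √(Z_0·R_L) = √(75 × 156) = √11700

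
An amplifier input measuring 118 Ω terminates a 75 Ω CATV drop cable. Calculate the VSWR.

VSWR ≈ 1.57

Γ = (118 − 75)/(118 + 75) = 0.223
VSWR = (1 + 0.223)/(1 − 0.223)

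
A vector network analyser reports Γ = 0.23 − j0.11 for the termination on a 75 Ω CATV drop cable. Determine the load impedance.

Z_L = Z_0·(1 + Γ)/(1 − Γ) = 75·(1.23 − j0.11)/(0.77 + j0.11)

Z_L ≈ 116 − j27.3 Ω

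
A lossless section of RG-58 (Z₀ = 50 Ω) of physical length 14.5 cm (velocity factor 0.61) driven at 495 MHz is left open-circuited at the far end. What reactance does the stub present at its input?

λ = v/f = 0.61·c / 495 MHz = 0.37 m
βl = 2π·l/λ = 2π × 0.392 = 141°
tan(βl) = -0.804
For an open-circuited stub, Z_in = −jZ_0·cot(βl) = −jZ_0/tan(βl)

X_in ≈ 62.2 Ω (inductive)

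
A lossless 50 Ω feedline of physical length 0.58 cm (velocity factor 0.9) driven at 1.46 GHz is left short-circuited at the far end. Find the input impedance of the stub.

Z_in ≈ +j9.98 Ω

λ = v/f = 0.9·c / 1.46 GHz = 0.185 m
βl = 2π·l/λ = 2π × 0.0314 = 11.3°
tan(βl) = 0.2
For a short-circuited stub, Z_in = jZ_0·tan(βl)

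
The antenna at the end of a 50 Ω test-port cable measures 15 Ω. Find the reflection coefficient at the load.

Γ = (Z_L − Z_0)/(Z_L + Z_0) = (15 − 50)/(15 + 50) = -35/65

Γ = -0.538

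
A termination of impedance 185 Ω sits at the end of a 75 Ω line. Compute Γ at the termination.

Γ = 0.423

Γ = (Z_L − Z_0)/(Z_L + Z_0) = (185 − 75)/(185 + 75) = 110/260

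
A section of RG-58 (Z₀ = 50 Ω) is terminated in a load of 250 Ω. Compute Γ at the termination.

Γ = 0.667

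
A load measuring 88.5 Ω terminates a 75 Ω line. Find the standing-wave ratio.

VSWR ≈ 1.18

Γ = (88.5 − 75)/(88.5 + 75) = 0.0826
VSWR = (1 + 0.0826)/(1 − 0.0826)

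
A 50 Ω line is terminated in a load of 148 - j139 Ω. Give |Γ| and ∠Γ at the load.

Γ = (Z_L − Z_0)/(Z_L + Z_0) = (98 − j139)/(198 − j139)
|Γ| = 170/242 = 0.703

Γ ≈ 0.703 ∠ -19.7°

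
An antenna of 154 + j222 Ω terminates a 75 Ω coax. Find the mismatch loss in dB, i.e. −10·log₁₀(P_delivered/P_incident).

Γ = (79 + j222)/(229 + j222), |Γ| = 0.739
|Γ|² = 0.546, so P_del/P_inc = 1 − |Γ|² = 0.454
ML = −10·log₁₀(1 − |Γ|²)

mismatch loss ≈ 3.43 dB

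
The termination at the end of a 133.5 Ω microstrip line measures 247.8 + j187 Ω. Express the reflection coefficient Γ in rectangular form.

Γ = (Z_L − Z_0)/(Z_L + Z_0) = (114.3 + j187)/(381.3 + j187)

Γ ≈ 0.436 + j0.277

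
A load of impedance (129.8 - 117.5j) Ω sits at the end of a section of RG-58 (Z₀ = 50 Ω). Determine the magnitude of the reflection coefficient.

Γ = (Z_L − Z_0)/(Z_L + Z_0) = (79.8 − j117.5)/(179.8 − j117.5)
|Γ| = 142/215

|Γ| ≈ 0.661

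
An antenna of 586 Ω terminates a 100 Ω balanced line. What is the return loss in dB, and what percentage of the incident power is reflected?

Γ = (586 − 100)/(586 + 100) = 0.708
RL = −20·log₁₀(0.708) = 2.99 dB
P_refl/P_inc = |Γ|² = 0.502

RL ≈ 2.99 dB; 50.2% of incident power reflected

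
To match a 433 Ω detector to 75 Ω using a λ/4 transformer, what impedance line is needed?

Z_qwt = √(Z_0·R_L) = √(75 × 433) = √32480

Z_qwt ≈ 180 Ω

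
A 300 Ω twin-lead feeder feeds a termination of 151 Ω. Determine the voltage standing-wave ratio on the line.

VSWR ≈ 1.99

Γ = (151 − 300)/(151 + 300) = -0.33
VSWR = (1 + 0.33)/(1 − 0.33)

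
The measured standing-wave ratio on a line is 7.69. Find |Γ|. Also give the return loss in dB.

|Γ| = (S − 1)/(S + 1) = (7.69 − 1)/(7.69 + 1) = 6.69/8.69
RL = −20·log₁₀|Γ| = −20·log₁₀(0.77)

|Γ| ≈ 0.77; return loss ≈ 2.27 dB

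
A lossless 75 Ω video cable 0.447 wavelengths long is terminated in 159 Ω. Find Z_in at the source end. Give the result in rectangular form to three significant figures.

βl = 2π × 0.447 = 161°
tan(βl) = tan(161°) = -0.346
Z_in = Z_0·(Z_L + jZ_0·tanβl)/(Z_0 + jZ_L·tanβl)
     = 75·(159 − j25.9)/(75 − j55)

Z_in ≈ 116 + j59 Ω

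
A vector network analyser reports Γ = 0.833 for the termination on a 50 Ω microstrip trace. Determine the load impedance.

Z_L ≈ 549 Ω

Z_L = Z_0·(1 + Γ)/(1 − Γ) = 50·(1.83)/(0.167)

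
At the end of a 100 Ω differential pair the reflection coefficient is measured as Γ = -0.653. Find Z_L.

Z_L ≈ 21 Ω

Z_L = Z_0·(1 + Γ)/(1 − Γ) = 100·(0.347)/(1.65)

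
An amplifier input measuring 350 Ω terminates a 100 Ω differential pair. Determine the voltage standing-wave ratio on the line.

VSWR ≈ 3.5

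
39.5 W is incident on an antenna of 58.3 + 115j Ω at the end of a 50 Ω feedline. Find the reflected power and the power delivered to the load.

P_reflected ≈ 21 W; P_delivered ≈ 18.5 W

|Γ| = |(8.3 + j115)/(108.3 + j115)| = 0.73
|Γ|² = 0.533
P_refl = |Γ|²·P_inc = 21 W, P_del = (1 − |Γ|²)·P_inc = 18.5 W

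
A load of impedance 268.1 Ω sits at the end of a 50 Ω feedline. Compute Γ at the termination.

Γ = (Z_L − Z_0)/(Z_L + Z_0) = (268.1 − 50)/(268.1 + 50) = 218.1/318.1

Γ = 0.686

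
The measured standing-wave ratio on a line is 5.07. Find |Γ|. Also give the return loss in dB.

|Γ| = (S − 1)/(S + 1) = (5.07 − 1)/(5.07 + 1) = 4.07/6.07
RL = −20·log₁₀|Γ| = −20·log₁₀(0.671)

|Γ| ≈ 0.671; return loss ≈ 3.47 dB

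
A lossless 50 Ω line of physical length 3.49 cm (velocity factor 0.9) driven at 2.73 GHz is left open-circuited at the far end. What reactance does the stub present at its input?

X_in ≈ 37.7 Ω (inductive)

λ = v/f = 0.9·c / 2.73 GHz = 0.0989 m
βl = 2π·l/λ = 2π × 0.353 = 127°
tan(βl) = -1.33
For an open-circuited stub, Z_in = −jZ_0·cot(βl) = −jZ_0/tan(βl)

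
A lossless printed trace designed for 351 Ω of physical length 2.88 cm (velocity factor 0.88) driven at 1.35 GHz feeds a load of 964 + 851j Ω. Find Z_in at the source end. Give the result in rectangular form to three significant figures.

Z_in ≈ 146 − j353 Ω

λ = v/f = 0.88·c / 1.35 GHz = 0.196 m
βl = 2π·l/λ = 2π × 0.147 = 53°
tan(βl) = tan(53°) = 1.33
Z_in = Z_0·(Z_L + jZ_0·tanβl)/(Z_0 + jZ_L·tanβl)
     = 351·(964 + j1320)/(-779 + j1280)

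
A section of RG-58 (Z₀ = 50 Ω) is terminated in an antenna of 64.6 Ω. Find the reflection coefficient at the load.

Γ = 0.127

Γ = (Z_L − Z_0)/(Z_L + Z_0) = (64.6 − 50)/(64.6 + 50) = 14.6/114.6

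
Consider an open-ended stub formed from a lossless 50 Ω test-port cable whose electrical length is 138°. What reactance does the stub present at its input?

tan(βl) = -0.9
For an open-ended stub, Z_in = −jZ_0·cot(βl) = −jZ_0/tan(βl)

X_in ≈ 55.5 Ω (inductive)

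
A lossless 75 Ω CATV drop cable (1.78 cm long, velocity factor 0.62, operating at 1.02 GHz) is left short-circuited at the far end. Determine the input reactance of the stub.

X_in ≈ 52.8 Ω (inductive)

λ = v/f = 0.62·c / 1.02 GHz = 0.182 m
βl = 2π·l/λ = 2π × 0.0976 = 35.1°
tan(βl) = 0.704
For a short-circuited stub, Z_in = jZ_0·tan(βl)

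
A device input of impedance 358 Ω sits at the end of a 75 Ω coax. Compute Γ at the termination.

Γ = (Z_L − Z_0)/(Z_L + Z_0) = (358 − 75)/(358 + 75) = 283/433

Γ = 0.654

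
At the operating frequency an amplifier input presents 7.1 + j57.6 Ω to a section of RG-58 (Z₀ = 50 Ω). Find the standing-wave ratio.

Γ = (Z_L − Z_0)/(Z_L + Z_0) = (-42.9 + j57.6)/(57.1 + j57.6)
|Γ| = 71.8/81.1 = 0.886
VSWR = (1 + |Γ|)/(1 − |Γ|) = 1.89/0.114

VSWR ≈ 16.5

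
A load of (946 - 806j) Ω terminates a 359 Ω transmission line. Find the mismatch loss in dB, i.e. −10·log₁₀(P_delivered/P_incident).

mismatch loss ≈ 2.39 dB

Γ = (587 − j806)/(1305 − j806), |Γ| = 0.65
|Γ|² = 0.423, so P_del/P_inc = 1 − |Γ|² = 0.577
ML = −10·log₁₀(1 − |Γ|²)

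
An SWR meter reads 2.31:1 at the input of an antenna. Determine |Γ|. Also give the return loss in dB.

|Γ| ≈ 0.396; return loss ≈ 8.05 dB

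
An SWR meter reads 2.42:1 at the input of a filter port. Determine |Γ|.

|Γ| ≈ 0.415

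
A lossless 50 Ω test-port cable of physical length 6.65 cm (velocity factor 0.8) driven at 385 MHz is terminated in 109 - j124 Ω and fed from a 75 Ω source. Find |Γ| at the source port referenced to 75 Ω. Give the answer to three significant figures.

λ = v/f = 0.8·c / 385 MHz = 0.623 m
βl = 2π·l/λ = 2π × 0.107 = 38.4°
tan(βl) = 0.793
Z_in = Z_0·(Z_L + jZ_0·tanβl)/(Z_0 + jZ_L·tanβl) = 15.1 − j37.2 Ω
Γ_s = (Z_in − Z_s)/(Z_in + Z_s) = (-59.9 − j37.2)/(90.1 − j37.2), |Γ_s| = 0.724

|Γ| ≈ 0.724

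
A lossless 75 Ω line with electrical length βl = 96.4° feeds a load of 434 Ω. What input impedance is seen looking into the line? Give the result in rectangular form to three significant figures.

tan(βl) = tan(96.4°) = -8.92
Z_in = Z_0·(Z_L + jZ_0·tanβl)/(Z_0 + jZ_L·tanβl)
     = 75·(434 − j669)/(75 − j3870)

Z_in ≈ 13.1 + j8.16 Ω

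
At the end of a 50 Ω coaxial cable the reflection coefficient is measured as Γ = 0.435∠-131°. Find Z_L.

Z_L ≈ 23 − j18.7 Ω

Z_L = Z_0·(1 + Γ)/(1 − Γ) = 50·(0.715 − j0.328)/(1.29 + j0.328)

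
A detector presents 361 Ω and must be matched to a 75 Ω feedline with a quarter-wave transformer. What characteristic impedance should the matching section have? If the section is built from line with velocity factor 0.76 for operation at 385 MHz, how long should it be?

Z_qwt ≈ 165 Ω; length ≈ 14.8 cm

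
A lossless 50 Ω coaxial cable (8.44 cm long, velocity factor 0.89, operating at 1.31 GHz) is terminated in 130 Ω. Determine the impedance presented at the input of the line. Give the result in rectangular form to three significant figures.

λ = v/f = 0.89·c / 1.31 GHz = 0.204 m
βl = 2π·l/λ = 2π × 0.414 = 149°
tan(βl) = tan(149°) = -0.599
Z_in = Z_0·(Z_L + jZ_0·tanβl)/(Z_0 + jZ_L·tanβl)
     = 50·(130 − j30)/(50 − j77.9)

Z_in ≈ 51.6 + j50.4 Ω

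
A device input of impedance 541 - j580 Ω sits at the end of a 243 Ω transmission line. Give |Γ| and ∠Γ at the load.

Γ = (Z_L − Z_0)/(Z_L + Z_0) = (298 − j580)/(784 − j580)
|Γ| = 652/975 = 0.669

Γ ≈ 0.669 ∠ -26.3°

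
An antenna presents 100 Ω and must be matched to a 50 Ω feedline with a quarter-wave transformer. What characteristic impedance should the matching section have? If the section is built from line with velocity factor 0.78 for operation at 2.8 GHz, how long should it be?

Z_qwt = √(Z_0·R_L) = √(50 × 100) = √5000
λ = 0.78·c/f = 0.0836 m, so l = λ/4 = 0.0209 m

Z_qwt ≈ 70.7 Ω; length ≈ 2.09 cm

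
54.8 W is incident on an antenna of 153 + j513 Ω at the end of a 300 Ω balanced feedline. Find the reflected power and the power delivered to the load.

|Γ| = |(-147 + j513)/(453 + j513)| = 0.78
|Γ|² = 0.608
P_refl = |Γ|²·P_inc = 33.3 W, P_del = (1 − |Γ|²)·P_inc = 21.5 W

P_reflected ≈ 33.3 W; P_delivered ≈ 21.5 W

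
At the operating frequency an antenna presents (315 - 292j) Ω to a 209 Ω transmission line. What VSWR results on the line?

VSWR ≈ 3.15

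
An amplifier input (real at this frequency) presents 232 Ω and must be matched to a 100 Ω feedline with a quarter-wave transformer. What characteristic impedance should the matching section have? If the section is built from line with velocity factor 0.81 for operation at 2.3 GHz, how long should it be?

Z_qwt = √(Z_0·R_L) = √(100 × 232) = √23200
λ = 0.81·c/f = 0.106 m, so l = λ/4 = 0.0264 m

Z_qwt ≈ 152 Ω; length ≈ 2.64 cm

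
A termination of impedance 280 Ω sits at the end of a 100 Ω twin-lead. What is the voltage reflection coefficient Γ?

Γ = (Z_L − Z_0)/(Z_L + Z_0) = (280 − 100)/(280 + 100) = 180/380

Γ = 0.474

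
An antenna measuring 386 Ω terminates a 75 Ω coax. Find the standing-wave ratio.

VSWR ≈ 5.15

For a purely resistive load, VSWR = R_L/Z_0 or Z_0/R_L (whichever > 1) = 386/75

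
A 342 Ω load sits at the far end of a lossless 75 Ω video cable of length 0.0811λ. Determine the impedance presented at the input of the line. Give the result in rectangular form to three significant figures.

βl = 2π × 0.0811 = 29.2°
tan(βl) = tan(29.2°) = 0.559
Z_in = Z_0·(Z_L + jZ_0·tanβl)/(Z_0 + jZ_L·tanβl)
     = 75·(342 + j41.9)/(75 + j191)

Z_in ≈ 59.9 − j111 Ω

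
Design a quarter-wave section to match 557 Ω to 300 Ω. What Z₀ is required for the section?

Z_qwt = √(Z_0·R_L) = √(300 × 557) = √167100

Z_qwt ≈ 409 Ω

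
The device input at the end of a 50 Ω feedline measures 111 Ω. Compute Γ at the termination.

Γ = 0.379

Γ = (Z_L − Z_0)/(Z_L + Z_0) = (111 − 50)/(111 + 50) = 61/161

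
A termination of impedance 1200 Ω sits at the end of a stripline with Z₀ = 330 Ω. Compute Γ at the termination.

Γ = 0.569

Γ = (Z_L − Z_0)/(Z_L + Z_0) = (1200 − 330)/(1200 + 330) = 870/1530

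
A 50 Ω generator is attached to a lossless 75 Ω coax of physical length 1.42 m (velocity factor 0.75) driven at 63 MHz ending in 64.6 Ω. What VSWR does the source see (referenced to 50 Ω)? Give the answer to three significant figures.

λ = v/f = 0.75·c / 63 MHz = 3.57 m
βl = 2π·l/λ = 2π × 0.398 = 143°
tan(βl) = -0.75
Z_in = Z_0·(Z_L + jZ_0·tanβl)/(Z_0 + jZ_L·tanβl) = 71.2 − j10.2 Ω
Γ_s = (Z_in − Z_s)/(Z_in + Z_s) = (21.2 − j10.2)/(121 − j10.2), |Γ_s| = 0.194
VSWR = (1 + |Γ_s|)/(1 − |Γ_s|)

VSWR ≈ 1.48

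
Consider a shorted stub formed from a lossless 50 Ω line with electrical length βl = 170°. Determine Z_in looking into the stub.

Z_in ≈ −j8.82 Ω

tan(βl) = -0.176
For a shorted stub, Z_in = jZ_0·tan(βl)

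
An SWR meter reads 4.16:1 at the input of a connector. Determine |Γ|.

|Γ| ≈ 0.612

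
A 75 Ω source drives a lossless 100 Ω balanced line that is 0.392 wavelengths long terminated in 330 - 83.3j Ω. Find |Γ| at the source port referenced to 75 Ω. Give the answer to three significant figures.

βl = 2π × 0.392 = 141°
tan(βl) = -0.806
Z_in = Z_0·(Z_L + jZ_0·tanβl)/(Z_0 + jZ_L·tanβl) = 75.8 + j115 Ω
Γ_s = (Z_in − Z_s)/(Z_in + Z_s) = (0.758 + j115)/(151 + j115), |Γ_s| = 0.605

|Γ| ≈ 0.605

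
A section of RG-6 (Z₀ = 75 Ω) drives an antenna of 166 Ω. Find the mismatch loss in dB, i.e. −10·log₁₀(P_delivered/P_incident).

Γ = (166 − 75)/(166 + 75) = 0.378
|Γ|² = 0.143, so P_del/P_inc = 1 − |Γ|² = 0.857
ML = −10·log₁₀(1 − |Γ|²)

mismatch loss ≈ 0.668 dB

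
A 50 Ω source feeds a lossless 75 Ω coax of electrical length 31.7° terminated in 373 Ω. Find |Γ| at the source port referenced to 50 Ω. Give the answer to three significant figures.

tan(βl) = 0.618
Z_in = Z_0·(Z_L + jZ_0·tanβl)/(Z_0 + jZ_L·tanβl) = 49.4 − j105 Ω
Γ_s = (Z_in − Z_s)/(Z_in + Z_s) = (-0.619 − j105)/(99.4 − j105), |Γ_s| = 0.727

|Γ| ≈ 0.727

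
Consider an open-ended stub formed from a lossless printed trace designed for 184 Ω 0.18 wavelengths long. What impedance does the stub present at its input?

Z_in ≈ −j86.6 Ω

βl = 2π × 0.18 = 64.8°
tan(βl) = 2.13
For an open-ended stub, Z_in = −jZ_0·cot(βl) = −jZ_0/tan(βl)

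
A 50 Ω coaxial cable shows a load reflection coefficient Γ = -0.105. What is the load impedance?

Z_L ≈ 40.5 Ω

Z_L = Z_0·(1 + Γ)/(1 − Γ) = 50·(0.895)/(1.1)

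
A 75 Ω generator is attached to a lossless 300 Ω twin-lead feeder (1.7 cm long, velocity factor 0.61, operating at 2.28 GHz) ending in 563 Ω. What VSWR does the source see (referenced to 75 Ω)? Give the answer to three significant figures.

VSWR ≈ 2.48

λ = v/f = 0.61·c / 2.28 GHz = 0.0803 m
βl = 2π·l/λ = 2π × 0.212 = 76.2°
tan(βl) = 4.09
Z_in = Z_0·(Z_L + jZ_0·tanβl)/(Z_0 + jZ_L·tanβl) = 167 − j51.7 Ω
Γ_s = (Z_in − Z_s)/(Z_in + Z_s) = (91.6 − j51.7)/(242 − j51.7), |Γ_s| = 0.426
VSWR = (1 + |Γ_s|)/(1 − |Γ_s|)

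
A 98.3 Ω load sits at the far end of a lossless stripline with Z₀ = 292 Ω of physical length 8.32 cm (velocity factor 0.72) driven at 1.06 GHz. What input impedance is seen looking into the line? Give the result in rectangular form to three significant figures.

Z_in ≈ 133 − j161 Ω

λ = v/f = 0.72·c / 1.06 GHz = 0.204 m
βl = 2π·l/λ = 2π × 0.408 = 147°
tan(βl) = tan(147°) = -0.65
Z_in = Z_0·(Z_L + jZ_0·tanβl)/(Z_0 + jZ_L·tanβl)
     = 292·(98.3 − j190)/(292 − j63.9)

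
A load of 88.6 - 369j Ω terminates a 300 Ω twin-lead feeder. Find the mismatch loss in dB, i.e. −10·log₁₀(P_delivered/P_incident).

mismatch loss ≈ 4.32 dB

Γ = (-211.4 − j369)/(388.6 − j369), |Γ| = 0.794
|Γ|² = 0.63, so P_del/P_inc = 1 − |Γ|² = 0.37
ML = −10·log₁₀(1 − |Γ|²)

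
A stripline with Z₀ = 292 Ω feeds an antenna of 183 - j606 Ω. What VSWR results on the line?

Γ = (Z_L − Z_0)/(Z_L + Z_0) = (-109 − j606)/(475 − j606)
|Γ| = 616/770 = 0.8
VSWR = (1 + |Γ|)/(1 − |Γ|) = 1.8/0.2

VSWR ≈ 8.98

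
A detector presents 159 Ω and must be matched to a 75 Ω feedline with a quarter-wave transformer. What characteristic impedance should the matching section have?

Z_qwt ≈ 109 Ω

Z_qwt = √(Z_0·R_L) = √(75 × 159) = √11920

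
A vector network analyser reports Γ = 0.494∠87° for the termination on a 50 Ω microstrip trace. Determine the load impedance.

Z_L ≈ 31.7 + j41.4 Ω

Z_L = Z_0·(1 + Γ)/(1 − Γ) = 50·(1.03 + j0.493)/(0.974 − j0.493)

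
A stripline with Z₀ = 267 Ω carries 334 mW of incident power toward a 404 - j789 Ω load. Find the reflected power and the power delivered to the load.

P_reflected ≈ 200 mW; P_delivered ≈ 134 mW

|Γ| = |(137 − j789)/(671 − j789)| = 0.773
|Γ|² = 0.598
P_refl = |Γ|²·P_inc = 200 mW, P_del = (1 − |Γ|²)·P_inc = 134 mW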